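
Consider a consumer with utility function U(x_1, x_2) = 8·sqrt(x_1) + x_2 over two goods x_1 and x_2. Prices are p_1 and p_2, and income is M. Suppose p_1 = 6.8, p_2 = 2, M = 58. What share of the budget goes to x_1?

Set MRS = p_1/p_2: 4·x_1^(−1/2) = p_1/p_2.
Thus x_1* = (4·p_2/p_1)² — independent of M — with the rest of income spent on x_2.
Plugging in: x_1* = (4·2/6.8)² = 1.3841, x_2* = 24.2941.
Expenditure on x_1: 6.8·1.3841 = 9.4118; share = 0.1623.

share on x_1 = 0.1623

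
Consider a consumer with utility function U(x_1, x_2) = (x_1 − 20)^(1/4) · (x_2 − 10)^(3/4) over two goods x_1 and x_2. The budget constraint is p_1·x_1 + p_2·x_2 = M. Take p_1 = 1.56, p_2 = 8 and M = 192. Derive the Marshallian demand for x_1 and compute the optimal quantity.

x_1* = 32.9487

Let x_1' = x_1−20, x_2' = x_2−10. MRS = (1/3)·x_2'/x_1' = p_1/p_2.
After buying the subsistence bundle (20, 10), a share 0.25 of the remaining income goes to x_1: x_1* = 20 + 0.25·(M − 20p_1 − 10p_2)/p_1.
Discretionary income = 192 − 20·1.56 − 10·8 = 80.8; x_1* = 20 + 0.25·80.8/1.56 = 32.9487.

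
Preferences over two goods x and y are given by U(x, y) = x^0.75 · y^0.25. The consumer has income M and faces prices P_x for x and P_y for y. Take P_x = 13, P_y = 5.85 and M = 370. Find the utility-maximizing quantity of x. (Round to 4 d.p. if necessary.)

x* = 21.3462

The MRS is 3·y/x. Set MRS = P_x/P_y.
So 0.75·P_y·y = 0.25·P_x·x; combined with the budget, a share 0.75 of income goes to x.
Demand: x*(P_x,P_y,M) = 0.75·M/P_x and y* = 0.25·M/P_y.
At P_x=13, P_y=5.85, M=370: x* = 0.75·370/13 = 21.3462.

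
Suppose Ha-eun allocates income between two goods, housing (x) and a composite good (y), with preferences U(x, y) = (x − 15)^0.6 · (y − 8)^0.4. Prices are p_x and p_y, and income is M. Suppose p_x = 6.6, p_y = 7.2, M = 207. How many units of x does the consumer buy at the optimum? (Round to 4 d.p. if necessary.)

Let x' = x−15, y' = y−8. MRS = (3/2)·y'/x' = p_x/p_y.
After buying the subsistence bundle (15, 8), a share 0.6 of the remaining income goes to x: x* = 15 + 0.6·(M − 15p_x − 8p_y)/p_x.
Discretionary income = 207 − 15·6.6 − 8·7.2 = 50.4; x* = 15 + 0.6·50.4/6.6 = 19.5818.

x* = 19.5818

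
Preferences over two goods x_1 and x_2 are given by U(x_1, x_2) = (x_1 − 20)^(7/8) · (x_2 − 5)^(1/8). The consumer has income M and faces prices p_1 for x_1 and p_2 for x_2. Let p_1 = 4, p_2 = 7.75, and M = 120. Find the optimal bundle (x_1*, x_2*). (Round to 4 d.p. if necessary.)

MRS = 7·(x_2−5)/(x_1−20). Tangency with p_1/p_2 gives x_2−5 = (1/7)·(p_1/p_2)·(x_1−20).
After buying the subsistence bundle (20, 5), a share 0.875 of the remaining income goes to x_1: x_1* = 20 + 0.875·(M − 20p_1 − 5p_2)/p_1.
Discretionary income = 120 − 20·4 − 5·7.75 = 1.25; x_1* = 20 + 0.875·1.25/4 = 20.2734; x_2* = 5 + 0.125·1.25/7.75 = 5.0202.

x_1* = 20.2734, x_2* = 5.0202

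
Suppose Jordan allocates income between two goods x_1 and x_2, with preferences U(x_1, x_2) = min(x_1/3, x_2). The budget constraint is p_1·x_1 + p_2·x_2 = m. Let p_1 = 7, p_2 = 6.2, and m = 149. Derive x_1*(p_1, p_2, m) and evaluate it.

With perfect complements, no substitution: consume in ratio x_1:x_2 = 3:1.
Budget: p_1·x_1 + p_2·(1/3)·x_1 = m, so (3·p_1 + p_2)·x_1 = 3·m.
Demand: x_1*(p_1,p_2,m) = 3·m/(3·p_1 + p_2), x_2* = m/(3·p_1 + p_2).
Here 3·7 + 6.2 = 27.2, giving x_1* = 16.4338.

x_1* = 16.4338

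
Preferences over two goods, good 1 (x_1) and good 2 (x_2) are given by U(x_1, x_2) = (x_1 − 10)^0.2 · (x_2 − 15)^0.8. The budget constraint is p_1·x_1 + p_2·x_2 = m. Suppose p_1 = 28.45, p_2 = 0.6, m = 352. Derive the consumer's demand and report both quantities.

MRS = (1/4)·(x_2−15)/(x_1−10). Tangency with p_1/p_2 gives x_2−15 = 4·(p_1/p_2)·(x_1−10).
After buying the subsistence bundle (10, 15), a share 0.2 of the remaining income goes to x_1: x_1* = 10 + 0.2·(m − 10p_1 − 15p_2)/p_1.
Discretionary income = 352 − 10·28.45 − 15·0.6 = 58.5; x_1* = 10 + 0.2·58.5/28.45 = 10.4112; x_2* = 15 + 0.8·58.5/0.6 = 93.

x_1* = 10.4112, x_2* = 93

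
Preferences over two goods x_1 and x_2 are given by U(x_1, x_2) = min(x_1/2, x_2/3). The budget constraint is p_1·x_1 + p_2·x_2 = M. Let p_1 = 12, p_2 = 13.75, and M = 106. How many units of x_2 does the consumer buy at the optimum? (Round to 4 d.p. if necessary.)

With perfect complements, no substitution: consume in ratio x_1:x_2 = 2:3.
Budget: p_1·x_1 + p_2·(3/2)·x_1 = M, so (2·p_1 + 3·p_2)·x_1 = 2·M.
Demand: x_1*(p_1,p_2,M) = 2·M/(2·p_1 + 3·p_2), x_2* = 3·M/(2·p_1 + 3·p_2).
Here 2·12 + 3·13.75 = 65.25, giving x_2* = 4.8736.

x_2* = 4.8736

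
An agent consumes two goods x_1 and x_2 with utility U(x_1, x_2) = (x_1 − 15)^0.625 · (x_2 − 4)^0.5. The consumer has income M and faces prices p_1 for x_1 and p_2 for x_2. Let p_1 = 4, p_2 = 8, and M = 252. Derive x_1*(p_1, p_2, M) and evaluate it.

x_1* = 37.2222

MRS = (5/4)·(x_2−4)/(x_1−15). Tangency with p_1/p_2 gives x_2−4 = (4/5)·(p_1/p_2)·(x_1−15).
Substituting into the budget: x_1* = 15 + 5/9·(M − 15·p_1 − 4·p_2)/p_1, and x_2* = 4 + 4/9·(…)/p_2.
Discretionary income = 252 − 15·4 − 4·8 = 160; x_1* = 15 + 5/9·160/4 = 37.2222.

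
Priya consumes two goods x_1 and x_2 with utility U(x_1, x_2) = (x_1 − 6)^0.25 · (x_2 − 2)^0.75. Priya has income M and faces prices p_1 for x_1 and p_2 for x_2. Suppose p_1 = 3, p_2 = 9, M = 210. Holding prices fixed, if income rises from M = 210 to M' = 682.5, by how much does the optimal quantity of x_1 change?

Let x_1' = x_1−6, x_2' = x_2−2. MRS = (1/3)·x_2'/x_1' = p_1/p_2.
Substituting into the budget: x_1* = 6 + 0.25·(M − 6·p_1 − 2·p_2)/p_1, and x_2* = 2 + 0.75·(…)/p_2.
Discretionary income = 210 − 6·3 − 2·9 = 174; x_1* = 6 + 0.25·174/3 = 20.5.
At M' = 682.5: x_1* = 59.875. Change: 59.875 − 20.5 = 39.375.

Δx_1* = 39.375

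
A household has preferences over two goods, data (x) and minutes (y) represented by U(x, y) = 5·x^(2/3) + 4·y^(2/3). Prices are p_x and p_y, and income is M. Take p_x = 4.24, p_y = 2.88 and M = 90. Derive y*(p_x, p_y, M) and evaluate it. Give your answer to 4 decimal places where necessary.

From the CES first-order condition, (5/4)·(y/x)^(1/3) = p_x/p_y.
Hence y/x = ((4/5)·p_x/p_y)^(1/(1/3)), i.e. raised to the 3 power.
With the ratio pinned down, the budget gives x* = M/(p_x + p_y·(y/x)) and y* = (y/x)·x*.
Numerically y/x = 1.633767, so x* = 90/(4.24 + 2.88·1.633767) = 10.0612 and y* = 1.633767·10.0612 = 16.4377.

y* = 16.4377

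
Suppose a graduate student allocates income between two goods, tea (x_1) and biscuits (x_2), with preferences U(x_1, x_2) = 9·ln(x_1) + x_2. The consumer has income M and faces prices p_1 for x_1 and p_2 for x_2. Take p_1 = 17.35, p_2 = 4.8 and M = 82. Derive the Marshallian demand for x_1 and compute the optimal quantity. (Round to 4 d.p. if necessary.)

So x_1*(p_1,p_2) = 9·p_2/p_1, independent of income; and x_2* = (M − 9·p_2)/p_2.
At the given prices: x_1* = 9·4.8/17.35 = 2.4899.

x_1* = 2.4899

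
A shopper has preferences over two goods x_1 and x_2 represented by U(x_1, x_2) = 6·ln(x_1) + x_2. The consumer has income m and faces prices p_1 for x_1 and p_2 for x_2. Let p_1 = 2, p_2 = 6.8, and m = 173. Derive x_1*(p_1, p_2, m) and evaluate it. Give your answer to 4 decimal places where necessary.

MU_x_1 = 6/x_1, MU_x_2 = 1. Tangency: 6/x_1 = p_1/p_2.
So x_1*(p_1,p_2) = 6·p_2/p_1, independent of income; and x_2* = (m − 6·p_2)/p_2.
At the given prices: x_1* = 6·6.8/2 = 20.4.

x_1* = 20.4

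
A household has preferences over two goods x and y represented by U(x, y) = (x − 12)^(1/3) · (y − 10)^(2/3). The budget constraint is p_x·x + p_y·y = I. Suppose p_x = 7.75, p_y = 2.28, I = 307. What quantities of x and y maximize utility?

Substituting into the budget: x* = 12 + 1/3·(I − 12·p_x − 10·p_y)/p_x, and y* = 10 + 2/3·(…)/p_y.
Discretionary income = 307 − 12·7.75 − 10·2.28 = 191.2; x* = 12 + 1/3·191.2/7.75 = 20.2237; y* = 10 + 2/3·191.2/2.28 = 65.9064.

x* = 20.2237, y* = 65.9064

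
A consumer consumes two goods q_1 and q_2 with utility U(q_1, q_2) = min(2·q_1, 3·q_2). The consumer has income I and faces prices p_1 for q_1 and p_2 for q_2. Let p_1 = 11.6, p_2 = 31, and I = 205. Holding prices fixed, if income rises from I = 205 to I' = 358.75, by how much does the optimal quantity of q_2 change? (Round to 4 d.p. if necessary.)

Δq_2* = 3.1767

With perfect complements, no substitution: consume in ratio q_1:q_2 = 3:2.
Budget: p_1·q_1 + p_2·(2/3)·q_1 = I, so (3·p_1 + 2·p_2)·q_1 = 3·I.
Demand: q_1*(p_1,p_2,I) = 3·I/(3·p_1 + 2·p_2), q_2* = 2·I/(3·p_1 + 2·p_2).
Here 3·11.6 + 2·31 = 96.8, giving q_2* = 4.2355.
At I' = 358.75: q_2* = 7.4122. Change: 7.4122 − 4.2355 = 3.1767.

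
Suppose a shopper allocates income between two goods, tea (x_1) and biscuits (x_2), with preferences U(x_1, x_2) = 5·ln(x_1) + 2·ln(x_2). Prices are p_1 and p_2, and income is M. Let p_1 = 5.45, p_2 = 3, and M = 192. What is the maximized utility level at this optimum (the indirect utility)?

V = 21.9393

The MRS is (5/2)·x_2/x_1. Set MRS = p_1/p_2.
So 5·p_2·x_2 = 2·p_1·x_1; combined with the budget, a share 5/7 of income goes to x_1.
Demand: x_1*(p_1,p_2,M) = 5/7·M/p_1 and x_2* = 2/7·M/p_2.
At p_1=5.45, p_2=3, M=192: x_1* = 5/7·192/5.45 = 25.1638, x_2* = 18.2857.
Utility at the optimum: U(25.1638, 18.2857) = 21.9393.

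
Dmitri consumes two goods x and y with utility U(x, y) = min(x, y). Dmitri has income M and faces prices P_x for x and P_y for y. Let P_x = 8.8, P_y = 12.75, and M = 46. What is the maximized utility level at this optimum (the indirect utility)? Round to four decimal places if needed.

With perfect complements, no substitution: consume in ratio x:y = 1:1.
Budget: P_x·x + P_y·x = M, so (P_x + P_y)·x = M.
Demand: x*(P_x,P_y,M) = M/(P_x + P_y), y* = M/(P_x + P_y).
Here 8.8 + 12.75 = 21.55, giving x* = 2.1346 and y* = 2.1346.
Utility at the optimum: U(2.1346, 2.1346) = 2.1346.

V = 2.1346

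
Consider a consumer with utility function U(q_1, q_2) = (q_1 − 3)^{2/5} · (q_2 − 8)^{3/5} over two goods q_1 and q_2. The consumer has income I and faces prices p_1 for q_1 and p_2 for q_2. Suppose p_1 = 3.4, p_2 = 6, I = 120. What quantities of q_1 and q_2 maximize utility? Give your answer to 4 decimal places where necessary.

q_1* = 10.2706, q_2* = 14.18

Discretionary income = 120 − 3·3.4 − 8·6 = 61.8; q_1* = 3 + 0.4·61.8/3.4 = 10.2706; q_2* = 8 + 0.6·61.8/6 = 14.18.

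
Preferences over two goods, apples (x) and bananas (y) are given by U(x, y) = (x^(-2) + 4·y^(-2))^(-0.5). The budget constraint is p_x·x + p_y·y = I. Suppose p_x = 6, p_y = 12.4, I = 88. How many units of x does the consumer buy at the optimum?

x* = 4.102

From the CES first-order condition, (1/4)·(y/x)^(3) = p_x/p_y.
Solve for the ratio: y/x = [4·p_x/p_y]^(1/3).
Substitute y = (y/x)·x into the budget: x* = I/(p_x + p_y·(y/x)).
Numerically y/x = 1.246225, so x* = 88/(6 + 12.4·1.246225) = 4.102.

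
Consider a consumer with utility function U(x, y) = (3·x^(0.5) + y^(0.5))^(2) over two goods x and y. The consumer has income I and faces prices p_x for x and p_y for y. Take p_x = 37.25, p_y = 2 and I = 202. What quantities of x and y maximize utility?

x* = 1.7667, y* = 68.095

From the CES first-order condition, 3·(y/x)^(0.5) = p_x/p_y.
Hence y/x = ((1/3)·p_x/p_y)^(1/(0.5)), i.e. raised to the 2 power.
With the ratio pinned down, the budget gives x* = I/(p_x + p_y·(y/x)) and y* = (y/x)·x*.
Numerically y/x = 38.543403, so x* = 202/(37.25 + 2·38.543403) = 1.7667 and y* = 38.543403·1.7667 = 68.095.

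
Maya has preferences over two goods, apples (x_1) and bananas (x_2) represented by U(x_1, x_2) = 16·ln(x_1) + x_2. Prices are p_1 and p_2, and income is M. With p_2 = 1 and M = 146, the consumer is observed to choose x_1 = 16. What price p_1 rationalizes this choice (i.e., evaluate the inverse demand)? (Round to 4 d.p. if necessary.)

p_1 = 1

Set MRS = p_1/p_2: (16/x_1)/1 = p_1/p_2.
So x_1*(p_1,p_2) = 16·p_2/p_1, independent of income; and x_2* = (M − 16·p_2)/p_2.
Set x_1* = 16 in the demand function and solve for p_1: p_1 = 1.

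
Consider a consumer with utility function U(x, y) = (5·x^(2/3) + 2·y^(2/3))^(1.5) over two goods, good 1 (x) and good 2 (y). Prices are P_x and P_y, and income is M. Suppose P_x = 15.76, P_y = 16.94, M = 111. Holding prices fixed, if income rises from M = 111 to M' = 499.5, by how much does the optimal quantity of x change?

Numerically y/x = 0.051536, so x* = 111/(15.76 + 16.94·0.051536) = 6.6735.
At M' = 499.5: x* = 30.0306. Change: 30.0306 − 6.6735 = 23.3572.

Δx* = 23.3572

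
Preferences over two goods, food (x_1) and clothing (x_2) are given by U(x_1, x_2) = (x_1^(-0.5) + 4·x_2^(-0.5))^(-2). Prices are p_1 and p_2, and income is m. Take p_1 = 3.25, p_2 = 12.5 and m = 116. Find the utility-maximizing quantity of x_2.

x_2* = 7.4045

From the CES first-order condition, (1/4)·(x_2/x_1)^(1.5) = p_1/p_2.
Solve for the ratio: x_2/x_1 = [4·p_1/p_2]^(2/3).
Substitute x_2 = (x_2/x_1)·x_1 into the budget: x_1* = m/(p_1 + p_2·(x_2/x_1)).
Numerically x_2/x_1 = 1.026492, so x_1* = 116/(3.25 + 12.5·1.026492) = 7.2134 and x_2* = 1.026492·7.2134 = 7.4045.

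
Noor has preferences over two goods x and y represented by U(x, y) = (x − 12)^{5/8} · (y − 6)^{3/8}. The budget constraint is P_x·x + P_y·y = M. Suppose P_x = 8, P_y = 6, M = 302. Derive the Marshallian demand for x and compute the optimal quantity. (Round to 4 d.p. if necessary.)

x* = 25.2812

This is Cobb-Douglas in (x−12, y−6): tangency gives 0.625·P_y·(y−6) = 0.375·P_x·(x−12).
Substituting into the budget: x* = 12 + 0.625·(M − 12·P_x − 6·P_y)/P_x, and y* = 6 + 0.375·(…)/P_y.
Discretionary income = 302 − 12·8 − 6·6 = 170; x* = 12 + 0.625·170/8 = 25.2812.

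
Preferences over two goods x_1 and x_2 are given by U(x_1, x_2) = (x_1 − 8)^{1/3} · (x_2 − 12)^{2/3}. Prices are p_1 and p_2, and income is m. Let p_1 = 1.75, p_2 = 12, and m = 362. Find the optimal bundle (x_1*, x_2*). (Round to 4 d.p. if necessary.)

Substituting into the budget: x_1* = 8 + 1/3·(m − 8·p_1 − 12·p_2)/p_1, and x_2* = 12 + 2/3·(…)/p_2.
Discretionary income = 362 − 8·1.75 − 12·12 = 204; x_1* = 8 + 1/3·204/1.75 = 46.8571; x_2* = 12 + 2/3·204/12 = 23.3333.

x_1* = 46.8571, x_2* = 23.3333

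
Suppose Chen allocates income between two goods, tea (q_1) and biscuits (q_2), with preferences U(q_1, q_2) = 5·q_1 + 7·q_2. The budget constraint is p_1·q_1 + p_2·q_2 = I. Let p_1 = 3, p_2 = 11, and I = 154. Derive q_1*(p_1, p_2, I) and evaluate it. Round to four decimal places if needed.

q_1* = 51.3333

Perfect substitutes: compare marginal utility per dollar. 5/p_1 vs 7/p_2 → 1.6667 vs 0.6364.
q_1 gives more utility per dollar, so spend all income on q_1: q_1* = I/p_1, q_2* = 0.
Numerically: q_1* = 51.3333, q_2* = 0.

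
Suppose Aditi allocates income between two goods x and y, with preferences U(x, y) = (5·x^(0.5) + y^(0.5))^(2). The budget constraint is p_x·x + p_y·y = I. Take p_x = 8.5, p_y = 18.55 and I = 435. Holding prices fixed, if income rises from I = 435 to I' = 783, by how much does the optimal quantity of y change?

Δy* = 0.3377

MRS = MU_x/MU_y = 5·(y/x)^(0.5). Set equal to p_x/p_y.
Hence y/x = ((1/5)·p_x/p_y)^(1/(0.5)), i.e. raised to the 2 power.
With the ratio pinned down, the budget gives x* = I/(p_x + p_y·(y/x)) and y* = (y/x)·x*.
Numerically y/x = 0.008399, so x* = 435/(8.5 + 18.55·0.008399) = 50.2553 and y* = 0.008399·50.2553 = 0.4221.
At I' = 783: y* = 0.7597. Change: 0.7597 − 0.4221 = 0.3377.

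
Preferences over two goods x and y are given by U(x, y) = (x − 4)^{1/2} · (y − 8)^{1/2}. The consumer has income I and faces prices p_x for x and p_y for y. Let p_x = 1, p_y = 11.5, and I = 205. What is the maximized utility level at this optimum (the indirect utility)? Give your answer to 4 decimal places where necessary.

MRS = (y−8)/(x−4). Tangency with p_x/p_y gives y−8 = (p_x/p_y)·(x−4).
After buying the subsistence bundle (4, 8), a share 0.5 of the remaining income goes to x: x* = 4 + 0.5·(I − 4p_x − 8p_y)/p_x.
Discretionary income = 205 − 4·1 − 8·11.5 = 109; x* = 4 + 0.5·109/1 = 58.5; y* = 8 + 0.5·109/11.5 = 12.7391.
Utility at the optimum: U(58.5, 12.7391) = 16.0712.

V = 16.0712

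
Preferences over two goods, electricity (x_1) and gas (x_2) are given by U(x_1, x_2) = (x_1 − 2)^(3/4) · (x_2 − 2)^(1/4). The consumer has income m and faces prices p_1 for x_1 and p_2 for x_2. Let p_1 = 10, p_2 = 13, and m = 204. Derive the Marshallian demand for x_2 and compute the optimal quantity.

This is Cobb-Douglas in (x_1−2, x_2−2): tangency gives 0.75·p_2·(x_2−2) = 0.25·p_1·(x_1−2).
Substituting into the budget: x_1* = 2 + 0.75·(m − 2·p_1 − 2·p_2)/p_1, and x_2* = 2 + 0.25·(…)/p_2.
Discretionary income = 204 − 2·10 − 2·13 = 158; x_2* = 2 + 0.25·158/13 = 5.0385.

x_2* = 5.0385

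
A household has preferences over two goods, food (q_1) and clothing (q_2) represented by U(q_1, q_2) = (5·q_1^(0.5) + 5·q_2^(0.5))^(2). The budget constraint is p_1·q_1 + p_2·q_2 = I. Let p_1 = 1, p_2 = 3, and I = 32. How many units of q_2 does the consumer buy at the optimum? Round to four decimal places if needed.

Substitute q_2 = (q_2/q_1)·q_1 into the budget: q_1* = I/(p_1 + p_2·(q_2/q_1)).
Numerically q_2/q_1 = 0.111111, so q_1* = 32/(1 + 3·0.111111) = 24 and q_2* = 0.111111·24 = 2.6667.

q_2* = 2.6667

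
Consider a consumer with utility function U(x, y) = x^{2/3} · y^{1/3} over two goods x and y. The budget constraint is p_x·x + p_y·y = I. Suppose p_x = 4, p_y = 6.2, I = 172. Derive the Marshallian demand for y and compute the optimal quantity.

MU_x/MU_y = (2/3·y)/(1/3·x); tangency sets this equal to p_x/p_y.
Rearranging, p_y·y = (1/2)·p_x·x. Substituting into the budget gives p_x·x·(1 + (1/2)) = I.
Demand: x*(p_x,p_y,I) = 2/3·I/p_x and y* = 1/3·I/p_y.
At p_x=4, p_y=6.2, I=172: y* = 1/3·172/6.2 = 9.2473.

y* = 9.2473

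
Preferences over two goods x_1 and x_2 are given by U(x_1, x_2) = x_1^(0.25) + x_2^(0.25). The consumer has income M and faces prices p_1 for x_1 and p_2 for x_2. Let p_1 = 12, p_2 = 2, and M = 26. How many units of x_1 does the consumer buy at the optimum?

From the CES first-order condition, (x_2/x_1)^(0.75) = p_1/p_2.
Hence x_2/x_1 = (p_1/p_2)^(1/(0.75)), i.e. raised to the 4/3 power.
With the ratio pinned down, the budget gives x_1* = M/(p_1 + p_2·(x_2/x_1)) and x_2* = (x_2/x_1)·x_1*.
Numerically x_2/x_1 = 10.902724, so x_1* = 26/(12 + 2·10.902724) = 0.7691.

x_1* = 0.7691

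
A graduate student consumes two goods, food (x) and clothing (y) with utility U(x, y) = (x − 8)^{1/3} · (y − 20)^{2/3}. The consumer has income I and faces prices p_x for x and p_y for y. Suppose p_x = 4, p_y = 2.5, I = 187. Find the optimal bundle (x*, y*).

x* = 16.75, y* = 48

This is Cobb-Douglas in (x−8, y−20): tangency gives 1/3·p_y·(y−20) = 2/3·p_x·(x−8).
After buying the subsistence bundle (8, 20), a share 1/3 of the remaining income goes to x: x* = 8 + 1/3·(I − 8p_x − 20p_y)/p_x.
Discretionary income = 187 − 8·4 − 20·2.5 = 105; x* = 8 + 1/3·105/4 = 16.75; y* = 20 + 2/3·105/2.5 = 48.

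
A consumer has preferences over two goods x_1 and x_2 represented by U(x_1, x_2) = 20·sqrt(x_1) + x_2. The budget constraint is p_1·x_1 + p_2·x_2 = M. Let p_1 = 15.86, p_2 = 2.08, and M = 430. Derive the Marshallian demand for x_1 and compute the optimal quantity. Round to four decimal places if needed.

x_1* = 1.72

Set MRS = p_1/p_2: 10·x_1^(−1/2) = p_1/p_2.
Thus x_1* = (10·p_2/p_1)² — independent of M — with the rest of income spent on x_2.
Plugging in: x_1* = (10·2.08/15.86)² = 1.72.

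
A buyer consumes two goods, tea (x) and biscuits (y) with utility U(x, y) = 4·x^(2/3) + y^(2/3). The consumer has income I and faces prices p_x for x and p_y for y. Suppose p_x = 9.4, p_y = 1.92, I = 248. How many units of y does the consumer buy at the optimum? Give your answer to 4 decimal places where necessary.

MRS = MU_x/MU_y = 4·(y/x)^(1/3). Set equal to p_x/p_y.
Hence y/x = ((1/4)·p_x/p_y)^(1/(1/3)), i.e. raised to the 3 power.
With the ratio pinned down, the budget gives x* = I/(p_x + p_y·(y/x)) and y* = (y/x)·x*.
Numerically y/x = 1.83358, so x* = 248/(9.4 + 1.92·1.83358) = 19.1943 and y* = 1.83358·19.1943 = 35.1944.

y* = 35.1944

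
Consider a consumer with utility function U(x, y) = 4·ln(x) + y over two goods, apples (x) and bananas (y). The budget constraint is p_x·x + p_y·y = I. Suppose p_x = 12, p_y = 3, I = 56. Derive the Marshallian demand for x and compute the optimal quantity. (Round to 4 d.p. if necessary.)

Set MRS = p_x/p_y: (4/x)/1 = p_x/p_y.
So x*(p_x,p_y) = 4·p_y/p_x, independent of income; and y* = (I − 4·p_y)/p_y.
At the given prices: x* = 4·3/12 = 1.

x* = 1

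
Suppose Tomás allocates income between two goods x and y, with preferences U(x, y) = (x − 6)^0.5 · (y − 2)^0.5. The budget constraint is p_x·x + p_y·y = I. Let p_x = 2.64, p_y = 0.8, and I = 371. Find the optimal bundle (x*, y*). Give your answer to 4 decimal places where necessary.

x* = 72.9621, y* = 222.975

Let x' = x−6, y' = y−2. MRS = y'/x' = p_x/p_y.
After buying the subsistence bundle (6, 2), a share 0.5 of the remaining income goes to x: x* = 6 + 0.5·(I − 6p_x − 2p_y)/p_x.
Discretionary income = 371 − 6·2.64 − 2·0.8 = 353.56; x* = 6 + 0.5·353.56/2.64 = 72.9621; y* = 2 + 0.5·353.56/0.8 = 222.975.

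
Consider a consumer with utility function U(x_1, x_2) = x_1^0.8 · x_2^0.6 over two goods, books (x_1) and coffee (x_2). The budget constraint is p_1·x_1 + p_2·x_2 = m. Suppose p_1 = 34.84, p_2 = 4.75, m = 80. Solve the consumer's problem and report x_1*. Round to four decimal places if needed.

x_1* = 1.3121

MU_x_1/MU_x_2 = (0.8·x_2)/(0.6·x_1); tangency sets this equal to p_1/p_2.
So 0.8·p_2·x_2 = 0.6·p_1·x_1; combined with the budget, a share 4/7 of income goes to x_1.
Demand: x_1*(p_1,p_2,m) = 4/7·m/p_1 and x_2* = 3/7·m/p_2.
At p_1=34.84, p_2=4.75, m=80: x_1* = 4/7·80/34.84 = 1.3121.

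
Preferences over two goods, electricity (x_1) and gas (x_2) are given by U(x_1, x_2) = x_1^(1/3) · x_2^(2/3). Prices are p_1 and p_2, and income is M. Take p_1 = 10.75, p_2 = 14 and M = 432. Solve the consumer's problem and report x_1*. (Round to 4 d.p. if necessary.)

x_1* = 13.3953

Demand: x_1*(p_1,p_2,M) = 1/3·M/p_1 and x_2* = 2/3·M/p_2.
At p_1=10.75, p_2=14, M=432: x_1* = 1/3·432/10.75 = 13.3953.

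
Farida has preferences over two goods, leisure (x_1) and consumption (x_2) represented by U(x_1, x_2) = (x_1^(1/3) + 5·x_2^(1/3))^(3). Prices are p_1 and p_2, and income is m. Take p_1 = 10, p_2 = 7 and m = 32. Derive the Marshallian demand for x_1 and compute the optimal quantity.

x_1* = 0.2228

Substitute x_2 = (x_2/x_1)·x_1 into the budget: x_1* = m/(p_1 + p_2·(x_2/x_1)).
Numerically x_2/x_1 = 19.090089, so x_1* = 32/(10 + 7·19.090089) = 0.2228.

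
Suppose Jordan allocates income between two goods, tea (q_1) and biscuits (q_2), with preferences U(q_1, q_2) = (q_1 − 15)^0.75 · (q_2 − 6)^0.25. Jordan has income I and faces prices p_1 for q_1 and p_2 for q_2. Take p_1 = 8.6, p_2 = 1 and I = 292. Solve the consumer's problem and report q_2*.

q_2* = 45.25

Substituting into the budget: q_1* = 15 + 0.75·(I − 15·p_1 − 6·p_2)/p_1, and q_2* = 6 + 0.25·(…)/p_2.
Discretionary income = 292 − 15·8.6 − 6·1 = 157; q_2* = 6 + 0.25·157/1 = 45.25.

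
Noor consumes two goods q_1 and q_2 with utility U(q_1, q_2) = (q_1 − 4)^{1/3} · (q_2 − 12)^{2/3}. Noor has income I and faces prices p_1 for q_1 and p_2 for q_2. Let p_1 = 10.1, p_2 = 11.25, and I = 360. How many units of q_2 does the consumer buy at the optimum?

q_2* = 22.9393

MRS = (1/2)·(q_2−12)/(q_1−4). Tangency with p_1/p_2 gives q_2−12 = 2·(p_1/p_2)·(q_1−4).
Substituting into the budget: q_1* = 4 + 1/3·(I − 4·p_1 − 12·p_2)/p_1, and q_2* = 12 + 2/3·(…)/p_2.
Discretionary income = 360 − 4·10.1 − 12·11.25 = 184.6; q_2* = 12 + 2/3·184.6/11.25 = 22.9393.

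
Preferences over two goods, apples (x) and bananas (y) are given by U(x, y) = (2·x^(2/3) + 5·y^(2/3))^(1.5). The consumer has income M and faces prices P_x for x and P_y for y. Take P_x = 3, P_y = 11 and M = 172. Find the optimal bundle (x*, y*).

MRS = MU_x/MU_y = (2/5)·(y/x)^(1/3). Set equal to P_x/P_y.
Solve for the ratio: y/x = [(5/2)·P_x/P_y]^(3).
Substitute y = (y/x)·x into the budget: x* = M/(P_x + P_y·(y/x)).
Numerically y/x = 0.316961, so x* = 172/(3 + 11·0.316961) = 26.5163 and y* = 0.316961·26.5163 = 8.4046.

x* = 26.5163, y* = 8.4046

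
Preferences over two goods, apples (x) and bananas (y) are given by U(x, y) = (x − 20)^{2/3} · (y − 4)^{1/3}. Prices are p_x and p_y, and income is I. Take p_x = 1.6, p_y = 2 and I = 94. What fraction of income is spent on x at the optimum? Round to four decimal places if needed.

After buying the subsistence bundle (20, 4), a share 2/3 of the remaining income goes to x: x* = 20 + 2/3·(I − 20p_x − 4p_y)/p_x.
Discretionary income = 94 − 20·1.6 − 4·2 = 54; x* = 20 + 2/3·54/1.6 = 42.5; y* = 4 + 1/3·54/2 = 13.
Expenditure on x: 1.6·42.5 = 68; share = 0.7234.

share on x = 0.7234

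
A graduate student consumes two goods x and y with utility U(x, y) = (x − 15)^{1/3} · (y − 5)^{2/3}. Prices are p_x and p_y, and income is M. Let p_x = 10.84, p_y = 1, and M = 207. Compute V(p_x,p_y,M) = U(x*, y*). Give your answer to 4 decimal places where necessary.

V = 9.42

MRS = (1/2)·(y−5)/(x−15). Tangency with p_x/p_y gives y−5 = 2·(p_x/p_y)·(x−15).
Substituting into the budget: x* = 15 + 1/3·(M − 15·p_x − 5·p_y)/p_x, and y* = 5 + 2/3·(…)/p_y.
Discretionary income = 207 − 15·10.84 − 5·1 = 39.4; x* = 15 + 1/3·39.4/10.84 = 16.2116; y* = 5 + 2/3·39.4/1 = 31.2667.
Utility at the optimum: U(16.2116, 31.2667) = 9.42.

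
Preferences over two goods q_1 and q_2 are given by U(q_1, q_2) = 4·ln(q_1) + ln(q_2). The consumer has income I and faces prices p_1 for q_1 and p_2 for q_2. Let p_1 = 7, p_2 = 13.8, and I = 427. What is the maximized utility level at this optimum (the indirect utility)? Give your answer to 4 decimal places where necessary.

MU_q_1/MU_q_2 = (4·q_2)/(q_1); tangency sets this equal to p_1/p_2.
Rearranging, p_2·q_2 = (1/4)·p_1·q_1. Substituting into the budget gives p_1·q_1·(1 + (1/4)) = I.
Demand: q_1*(p_1,p_2,I) = 0.8·I/p_1 and q_2* = 0.2·I/p_2.
At p_1=7, p_2=13.8, I=427: q_1* = 0.8·427/7 = 48.8, q_2* = 6.1884.
Utility at the optimum: U(48.8, 6.1884) = 17.3736.

V = 17.3736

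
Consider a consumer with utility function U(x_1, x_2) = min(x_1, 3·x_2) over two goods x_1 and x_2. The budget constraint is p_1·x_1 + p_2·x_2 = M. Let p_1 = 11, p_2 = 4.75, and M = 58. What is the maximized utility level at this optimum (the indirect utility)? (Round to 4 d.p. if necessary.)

With perfect complements, no substitution: consume in ratio x_1:x_2 = 3:1.
Budget: p_1·x_1 + p_2·(1/3)·x_1 = M, so (3·p_1 + p_2)·x_1 = 3·M.
Demand: x_1*(p_1,p_2,M) = 3·M/(3·p_1 + p_2), x_2* = M/(3·p_1 + p_2).
Here 3·11 + 4.75 = 37.75, giving x_1* = 4.6093 and x_2* = 1.5364.
Utility at the optimum: U(4.6093, 1.5364) = 4.6093.

V = 4.6093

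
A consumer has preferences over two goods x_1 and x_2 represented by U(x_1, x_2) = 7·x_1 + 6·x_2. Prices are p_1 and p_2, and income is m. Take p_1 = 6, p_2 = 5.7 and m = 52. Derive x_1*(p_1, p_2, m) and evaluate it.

Numerically: x_1* = 8.6667, x_2* = 0.

x_1* = 8.6667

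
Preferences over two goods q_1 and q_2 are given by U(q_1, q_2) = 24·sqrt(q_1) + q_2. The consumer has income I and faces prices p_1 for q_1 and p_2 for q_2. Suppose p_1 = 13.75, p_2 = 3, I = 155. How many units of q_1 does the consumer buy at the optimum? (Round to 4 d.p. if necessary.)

Plugging in: q_1* = (12·3/13.75)² = 6.8549.

q_1* = 6.8549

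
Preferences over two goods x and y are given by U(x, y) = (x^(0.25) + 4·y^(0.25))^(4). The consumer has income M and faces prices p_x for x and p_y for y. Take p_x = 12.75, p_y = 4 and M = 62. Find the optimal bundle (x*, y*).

x* = 0.4701, y* = 14.0016

MRS = MU_x/MU_y = (1/4)·(y/x)^(0.75). Set equal to p_x/p_y.
Hence y/x = (4·p_x/p_y)^(1/(0.75)), i.e. raised to the 4/3 power.
With the ratio pinned down, the budget gives x* = M/(p_x + p_y·(y/x)) and y* = (y/x)·x*.
Numerically y/x = 29.786096, so x* = 62/(12.75 + 4·29.786096) = 0.4701 and y* = 29.786096·0.4701 = 14.0016.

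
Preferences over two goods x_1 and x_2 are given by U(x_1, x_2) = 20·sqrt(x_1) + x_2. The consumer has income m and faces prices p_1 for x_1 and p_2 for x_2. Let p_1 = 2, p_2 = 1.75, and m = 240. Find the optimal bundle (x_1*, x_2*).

x_1* = 76.5625, x_2* = 49.6429

Plugging in: x_1* = (10·1.75/2)² = 76.5625, x_2* = 49.6429.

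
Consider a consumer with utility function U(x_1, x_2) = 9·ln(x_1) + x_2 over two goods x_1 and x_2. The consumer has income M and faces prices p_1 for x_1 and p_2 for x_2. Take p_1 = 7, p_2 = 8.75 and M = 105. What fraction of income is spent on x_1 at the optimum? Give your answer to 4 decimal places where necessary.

Set MRS = p_1/p_2: (9/x_1)/1 = p_1/p_2.
So x_1*(p_1,p_2) = 9·p_2/p_1, independent of income; and x_2* = (M − 9·p_2)/p_2.
At the given prices: x_1* = 9·8.75/7 = 11.25, and x_2* = 3.
Expenditure on x_1: 7·11.25 = 78.75; share = 0.75.

share on x_1 = 0.75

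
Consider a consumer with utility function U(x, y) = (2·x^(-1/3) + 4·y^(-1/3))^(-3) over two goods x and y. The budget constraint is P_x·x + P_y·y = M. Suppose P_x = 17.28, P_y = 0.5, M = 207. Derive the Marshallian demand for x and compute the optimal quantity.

From the CES first-order condition, (1/2)·(y/x)^(4/3) = P_x/P_y.
Hence y/x = (2·P_x/P_y)^(1/(4/3)), i.e. raised to the 0.75 power.
With the ratio pinned down, the budget gives x* = M/(P_x + P_y·(y/x)) and y* = (y/x)·x*.
Numerically y/x = 23.971919, so x* = 207/(17.28 + 0.5·23.971919) = 7.0731.

x* = 7.0731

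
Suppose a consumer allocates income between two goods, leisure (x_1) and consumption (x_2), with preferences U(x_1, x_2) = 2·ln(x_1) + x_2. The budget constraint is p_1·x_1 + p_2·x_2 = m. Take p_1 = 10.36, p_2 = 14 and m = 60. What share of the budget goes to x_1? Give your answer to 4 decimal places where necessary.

Set MRS = p_1/p_2: (2/x_1)/1 = p_1/p_2.
So x_1*(p_1,p_2) = 2·p_2/p_1, independent of income; and x_2* = (m − 2·p_2)/p_2.
At the given prices: x_1* = 2·14/10.36 = 2.7027, and x_2* = 2.2857.
Expenditure on x_1: 10.36·2.7027 = 28; share = 0.4667.

share on x_1 = 0.4667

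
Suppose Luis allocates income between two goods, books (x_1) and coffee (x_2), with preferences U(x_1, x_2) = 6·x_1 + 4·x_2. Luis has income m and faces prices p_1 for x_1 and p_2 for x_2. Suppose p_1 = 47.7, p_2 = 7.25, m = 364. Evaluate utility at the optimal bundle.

V = 200.8276

Numerically: x_1* = 0, x_2* = 50.2069.
Utility at the optimum: U(0, 50.2069) = 200.8276.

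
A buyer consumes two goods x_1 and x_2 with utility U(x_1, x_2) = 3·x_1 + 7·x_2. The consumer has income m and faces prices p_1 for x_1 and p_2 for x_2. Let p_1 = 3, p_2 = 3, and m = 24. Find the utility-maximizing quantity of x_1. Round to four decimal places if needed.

x_2 gives more utility per dollar, so spend all income on x_2: x_2* = m/p_2, x_1* = 0.
Numerically: x_1* = 0, x_2* = 8.

x_1* = 0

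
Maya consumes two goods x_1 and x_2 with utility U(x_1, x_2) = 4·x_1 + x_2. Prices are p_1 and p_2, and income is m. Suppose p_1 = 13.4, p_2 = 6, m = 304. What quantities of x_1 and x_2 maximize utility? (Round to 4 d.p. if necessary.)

Perfect substitutes: compare marginal utility per dollar. 4/p_1 vs 1/p_2 → 0.2985 vs 0.1667.
x_1 gives more utility per dollar, so spend all income on x_1: x_1* = m/p_1, x_2* = 0.
Numerically: x_1* = 22.6866, x_2* = 0.

x_1* = 22.6866, x_2* = 0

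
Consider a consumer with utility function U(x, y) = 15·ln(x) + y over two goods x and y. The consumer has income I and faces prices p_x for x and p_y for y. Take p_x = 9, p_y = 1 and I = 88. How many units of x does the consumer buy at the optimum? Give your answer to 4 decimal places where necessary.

x* = 1.6667

MU_x = 15/x, MU_y = 1. Tangency: 15/x = p_x/p_y.
So x*(p_x,p_y) = 15·p_y/p_x, independent of income; and y* = (I − 15·p_y)/p_y.
At the given prices: x* = 15·1/9 = 1.6667.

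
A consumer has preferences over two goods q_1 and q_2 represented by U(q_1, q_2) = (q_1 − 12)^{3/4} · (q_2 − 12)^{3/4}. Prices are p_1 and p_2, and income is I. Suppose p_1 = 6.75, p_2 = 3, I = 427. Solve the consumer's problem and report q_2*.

This is Cobb-Douglas in (q_1−12, q_2−12): tangency gives 0.75·p_2·(q_2−12) = 0.75·p_1·(q_1−12).
After buying the subsistence bundle (12, 12), a share 0.5 of the remaining income goes to q_1: q_1* = 12 + 0.5·(I − 12p_1 − 12p_2)/p_1.
Discretionary income = 427 − 12·6.75 − 12·3 = 310; q_2* = 12 + 0.5·310/3 = 63.6667.

q_2* = 63.6667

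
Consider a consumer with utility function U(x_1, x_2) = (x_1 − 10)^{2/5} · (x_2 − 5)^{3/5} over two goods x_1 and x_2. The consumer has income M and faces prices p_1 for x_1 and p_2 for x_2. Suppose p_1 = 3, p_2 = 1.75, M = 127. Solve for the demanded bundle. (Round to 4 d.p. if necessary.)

MRS = (2/3)·(x_2−5)/(x_1−10). Tangency with p_1/p_2 gives x_2−5 = (3/2)·(p_1/p_2)·(x_1−10).
After buying the subsistence bundle (10, 5), a share 0.4 of the remaining income goes to x_1: x_1* = 10 + 0.4·(M − 10p_1 − 5p_2)/p_1.
Discretionary income = 127 − 10·3 − 5·1.75 = 88.25; x_1* = 10 + 0.4·88.25/3 = 21.7667; x_2* = 5 + 0.6·88.25/1.75 = 35.2571.

x_1* = 21.7667, x_2* = 35.2571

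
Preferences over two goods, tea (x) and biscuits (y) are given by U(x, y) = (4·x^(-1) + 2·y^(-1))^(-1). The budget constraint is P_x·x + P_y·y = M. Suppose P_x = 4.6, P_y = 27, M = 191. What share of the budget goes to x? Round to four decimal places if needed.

share on x = 0.3686

From the CES first-order condition, 2·(y/x)^(2) = P_x/P_y.
Hence y/x = ((1/2)·P_x/P_y)^(1/(2)), i.e. raised to the 0.5 power.
With the ratio pinned down, the budget gives x* = M/(P_x + P_y·(y/x)) and y* = (y/x)·x*.
Numerically y/x = 0.291865, so x* = 191/(4.6 + 27·0.291865) = 15.3041 and y* = 0.291865·15.3041 = 4.4667.
Expenditure on x: 4.6·15.3041 = 70.3986; share = 0.3686.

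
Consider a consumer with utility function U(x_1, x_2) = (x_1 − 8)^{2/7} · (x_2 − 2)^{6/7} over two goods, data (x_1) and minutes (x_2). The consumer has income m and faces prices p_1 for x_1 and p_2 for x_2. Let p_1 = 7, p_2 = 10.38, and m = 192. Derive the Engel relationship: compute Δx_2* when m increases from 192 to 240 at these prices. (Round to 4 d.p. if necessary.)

Let x_1' = x_1−8, x_2' = x_2−2. MRS = (1/3)·x_2'/x_1' = p_1/p_2.
Substituting into the budget: x_1* = 8 + 0.25·(m − 8·p_1 − 2·p_2)/p_1, and x_2* = 2 + 0.75·(…)/p_2.
Discretionary income = 192 − 8·7 − 2·10.38 = 115.24; x_2* = 2 + 0.75·115.24/10.38 = 10.3266.
At m' = 240: x_2* = 13.7948. Change: 13.7948 − 10.3266 = 3.4682.

Δx_2* = 3.4682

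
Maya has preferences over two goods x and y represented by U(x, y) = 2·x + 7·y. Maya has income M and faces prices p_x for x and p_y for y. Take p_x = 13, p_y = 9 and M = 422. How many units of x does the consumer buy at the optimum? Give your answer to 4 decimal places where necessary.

x* = 0

Linear utility — the consumer picks whichever good has higher MU/price: 2/13 = 0.1538 vs 7/9 = 0.7778.
y gives more utility per dollar, so spend all income on y: y* = M/p_y, x* = 0.
Numerically: x* = 0, y* = 46.8889.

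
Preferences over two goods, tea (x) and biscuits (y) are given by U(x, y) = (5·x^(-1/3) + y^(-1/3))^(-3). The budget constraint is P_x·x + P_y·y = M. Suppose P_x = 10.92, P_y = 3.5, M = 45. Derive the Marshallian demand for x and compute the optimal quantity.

From the CES first-order condition, 5·(y/x)^(4/3) = P_x/P_y.
Hence y/x = ((1/5)·P_x/P_y)^(1/(4/3)), i.e. raised to the 0.75 power.
Substitute y = (y/x)·x into the budget: x* = M/(P_x + P_y·(y/x)).
Numerically y/x = 0.702083, so x* = 45/(10.92 + 3.5·0.702083) = 3.3639.

x* = 3.3639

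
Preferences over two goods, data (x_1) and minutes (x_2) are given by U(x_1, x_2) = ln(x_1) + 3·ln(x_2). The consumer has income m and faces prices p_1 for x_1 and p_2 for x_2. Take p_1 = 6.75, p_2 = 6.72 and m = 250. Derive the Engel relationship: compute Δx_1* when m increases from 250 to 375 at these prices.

The MRS is (1/3)·x_2/x_1. Set MRS = p_1/p_2.
Rearranging, p_2·x_2 = 3·p_1·x_1. Substituting into the budget gives p_1·x_1·(1 + 3) = m.
Demand: x_1*(p_1,p_2,m) = 0.25·m/p_1 and x_2* = 0.75·m/p_2.
At p_1=6.75, p_2=6.72, m=250: x_1* = 0.25·250/6.75 = 9.2593.
At m' = 375: x_1* = 13.8889. Change: 13.8889 − 9.2593 = 4.6296.

Δx_1* = 4.6296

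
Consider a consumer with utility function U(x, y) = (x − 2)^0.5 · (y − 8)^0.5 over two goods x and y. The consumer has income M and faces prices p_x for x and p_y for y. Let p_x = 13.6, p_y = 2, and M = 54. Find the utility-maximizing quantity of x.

MRS = (y−8)/(x−2). Tangency with p_x/p_y gives y−8 = (p_x/p_y)·(x−2).
Substituting into the budget: x* = 2 + 0.5·(M − 2·p_x − 8·p_y)/p_x, and y* = 8 + 0.5·(…)/p_y.
Discretionary income = 54 − 2·13.6 − 8·2 = 10.8; x* = 2 + 0.5·10.8/13.6 = 2.3971.

x* = 2.3971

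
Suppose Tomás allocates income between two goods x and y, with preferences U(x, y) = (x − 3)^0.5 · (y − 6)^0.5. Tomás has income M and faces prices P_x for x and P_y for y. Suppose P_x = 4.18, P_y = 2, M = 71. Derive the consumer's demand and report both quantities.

This is Cobb-Douglas in (x−3, y−6): tangency gives 0.5·P_y·(y−6) = 0.5·P_x·(x−3).
After buying the subsistence bundle (3, 6), a share 0.5 of the remaining income goes to x: x* = 3 + 0.5·(M − 3P_x − 6P_y)/P_x.
Discretionary income = 71 − 3·4.18 − 6·2 = 46.46; x* = 3 + 0.5·46.46/4.18 = 8.5574; y* = 6 + 0.5·46.46/2 = 17.615.

x* = 8.5574, y* = 17.615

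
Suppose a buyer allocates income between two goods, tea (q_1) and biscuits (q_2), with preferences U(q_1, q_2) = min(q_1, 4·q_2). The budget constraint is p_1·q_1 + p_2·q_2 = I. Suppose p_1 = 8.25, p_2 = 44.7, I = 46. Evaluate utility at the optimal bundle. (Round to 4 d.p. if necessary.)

V = 2.3681

Leontief preferences: the optimum is at the kink where q_1/4 = q_2/1, i.e. q_2 = (1/4)·q_1.
Budget: p_1·q_1 + p_2·(1/4)·q_1 = I, so (4·p_1 + p_2)·q_1 = 4·I.
Demand: q_1*(p_1,p_2,I) = 4·I/(4·p_1 + p_2), q_2* = I/(4·p_1 + p_2).
Here 4·8.25 + 44.7 = 77.7, giving q_1* = 2.3681 and q_2* = 0.592.
Utility at the optimum: U(2.3681, 0.592) = 2.3681.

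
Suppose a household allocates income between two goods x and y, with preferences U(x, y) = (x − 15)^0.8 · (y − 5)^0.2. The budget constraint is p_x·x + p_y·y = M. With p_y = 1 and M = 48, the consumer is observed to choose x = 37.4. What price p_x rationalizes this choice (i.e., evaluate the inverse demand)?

p_x = 1

MRS = 4·(y−5)/(x−15). Tangency with p_x/p_y gives y−5 = (1/4)·(p_x/p_y)·(x−15).
Substituting into the budget: x* = 15 + 0.8·(M − 15·p_x − 5·p_y)/p_x, and y* = 5 + 0.2·(…)/p_y.
Set x* = 37.4 in the demand function and solve for p_x: p_x = 1.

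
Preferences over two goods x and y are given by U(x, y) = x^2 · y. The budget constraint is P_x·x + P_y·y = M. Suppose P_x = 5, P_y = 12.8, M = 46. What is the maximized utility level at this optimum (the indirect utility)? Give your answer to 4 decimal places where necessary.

V = 45.063

The MRS is 2·y/x. Set MRS = P_x/P_y.
So 2·P_y·y = P_x·x; combined with the budget, a share 2/3 of income goes to x.
Demand: x*(P_x,P_y,M) = 2/3·M/P_x and y* = 1/3·M/P_y.
At P_x=5, P_y=12.8, M=46: x* = 2/3·46/5 = 6.1333, y* = 1.1979.
Utility at the optimum: U(6.1333, 1.1979) = 45.063.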